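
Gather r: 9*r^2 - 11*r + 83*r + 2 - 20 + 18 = 9*r^2 + 72*r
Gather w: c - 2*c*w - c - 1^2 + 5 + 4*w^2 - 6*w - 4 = 4*w^2 + w*(-2*c - 6)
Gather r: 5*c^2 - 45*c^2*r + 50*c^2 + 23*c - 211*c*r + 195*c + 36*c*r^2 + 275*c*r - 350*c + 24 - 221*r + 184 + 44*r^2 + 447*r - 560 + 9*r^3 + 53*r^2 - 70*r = 55*c^2 - 132*c + 9*r^3 + r^2*(36*c + 97) + r*(-45*c^2 + 64*c + 156) - 352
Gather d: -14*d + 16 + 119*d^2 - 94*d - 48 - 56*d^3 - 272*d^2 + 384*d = -56*d^3 - 153*d^2 + 276*d - 32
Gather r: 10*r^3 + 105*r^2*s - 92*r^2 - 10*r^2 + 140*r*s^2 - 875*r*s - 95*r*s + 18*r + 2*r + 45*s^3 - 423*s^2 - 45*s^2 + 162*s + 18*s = 10*r^3 + r^2*(105*s - 102) + r*(140*s^2 - 970*s + 20) + 45*s^3 - 468*s^2 + 180*s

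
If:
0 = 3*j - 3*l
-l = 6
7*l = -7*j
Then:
No Solution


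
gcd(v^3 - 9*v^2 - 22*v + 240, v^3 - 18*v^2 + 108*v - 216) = v - 6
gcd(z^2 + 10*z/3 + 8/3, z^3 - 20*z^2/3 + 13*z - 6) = 1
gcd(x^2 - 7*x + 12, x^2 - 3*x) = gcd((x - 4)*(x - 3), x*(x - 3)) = x - 3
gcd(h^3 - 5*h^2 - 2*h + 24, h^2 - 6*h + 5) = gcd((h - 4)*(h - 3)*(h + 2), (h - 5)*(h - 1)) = 1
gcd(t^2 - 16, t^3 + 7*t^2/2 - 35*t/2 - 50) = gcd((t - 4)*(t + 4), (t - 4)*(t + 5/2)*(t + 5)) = t - 4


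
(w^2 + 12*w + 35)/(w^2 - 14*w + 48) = (w^2 + 12*w + 35)/(w^2 - 14*w + 48)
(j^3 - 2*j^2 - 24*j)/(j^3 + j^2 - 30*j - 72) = j/(j + 3)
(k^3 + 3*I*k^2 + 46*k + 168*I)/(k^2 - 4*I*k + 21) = (k^2 + 10*I*k - 24)/(k + 3*I)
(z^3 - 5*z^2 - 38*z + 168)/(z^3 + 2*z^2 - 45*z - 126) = (z - 4)/(z + 3)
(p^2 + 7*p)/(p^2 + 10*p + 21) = p/(p + 3)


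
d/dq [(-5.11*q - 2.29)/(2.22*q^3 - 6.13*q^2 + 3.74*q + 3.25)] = (22.6884*q^3 - 16.0729*q^2 - 28.0754*q - 8.0429)/(4.9284*q^6 - 27.2172*q^5 + 54.1825*q^4 - 31.4224*q^3 - 25.8574*q^2 + 24.31*q + 10.5625)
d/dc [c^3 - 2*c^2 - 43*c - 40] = 3*c^2 - 4*c - 43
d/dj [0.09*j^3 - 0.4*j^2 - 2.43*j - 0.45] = 0.27*j^2 - 0.8*j - 2.43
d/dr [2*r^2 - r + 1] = 4*r - 1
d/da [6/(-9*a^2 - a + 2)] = 6*(18*a + 1)/(9*a^2 + a - 2)^2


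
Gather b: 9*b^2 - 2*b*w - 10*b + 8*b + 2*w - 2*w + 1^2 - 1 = 9*b^2 + b*(-2*w - 2)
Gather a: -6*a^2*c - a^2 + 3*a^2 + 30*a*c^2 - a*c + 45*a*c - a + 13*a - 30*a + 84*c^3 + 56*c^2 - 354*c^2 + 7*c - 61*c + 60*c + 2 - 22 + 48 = a^2*(2 - 6*c) + a*(30*c^2 + 44*c - 18) + 84*c^3 - 298*c^2 + 6*c + 28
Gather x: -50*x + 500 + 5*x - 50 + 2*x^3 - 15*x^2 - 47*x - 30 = 2*x^3 - 15*x^2 - 92*x + 420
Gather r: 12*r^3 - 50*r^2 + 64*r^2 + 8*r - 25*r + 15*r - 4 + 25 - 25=12*r^3 + 14*r^2 - 2*r - 4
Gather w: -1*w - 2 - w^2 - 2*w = -w^2 - 3*w - 2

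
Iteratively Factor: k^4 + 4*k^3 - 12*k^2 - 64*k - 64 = (k + 2)*(k^3 + 2*k^2 - 16*k - 32) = (k + 2)*(k + 4)*(k^2 - 2*k - 8) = (k + 2)^2*(k + 4)*(k - 4)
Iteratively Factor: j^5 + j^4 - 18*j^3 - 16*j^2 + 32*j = (j - 4)*(j^4 + 5*j^3 + 2*j^2 - 8*j) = (j - 4)*(j + 4)*(j^3 + j^2 - 2*j) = j*(j - 4)*(j + 4)*(j^2 + j - 2) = j*(j - 4)*(j - 1)*(j + 4)*(j + 2)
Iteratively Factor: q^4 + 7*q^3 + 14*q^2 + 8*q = (q + 2)*(q^3 + 5*q^2 + 4*q) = q*(q + 2)*(q^2 + 5*q + 4) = q*(q + 1)*(q + 2)*(q + 4)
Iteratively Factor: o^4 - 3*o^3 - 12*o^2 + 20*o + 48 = (o - 3)*(o^3 - 12*o - 16) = (o - 3)*(o + 2)*(o^2 - 2*o - 8) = (o - 4)*(o - 3)*(o + 2)*(o + 2)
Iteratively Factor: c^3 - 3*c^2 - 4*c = (c + 1)*(c^2 - 4*c) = c*(c + 1)*(c - 4)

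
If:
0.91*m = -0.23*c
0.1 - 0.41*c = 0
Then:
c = 0.24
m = -0.06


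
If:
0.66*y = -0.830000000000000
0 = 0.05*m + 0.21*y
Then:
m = 5.28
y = -1.26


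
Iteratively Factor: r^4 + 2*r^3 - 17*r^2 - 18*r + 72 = (r - 3)*(r^3 + 5*r^2 - 2*r - 24) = (r - 3)*(r - 2)*(r^2 + 7*r + 12) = (r - 3)*(r - 2)*(r + 4)*(r + 3)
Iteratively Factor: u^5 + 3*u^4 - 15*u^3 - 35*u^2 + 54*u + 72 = (u - 3)*(u^4 + 6*u^3 + 3*u^2 - 26*u - 24) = (u - 3)*(u + 4)*(u^3 + 2*u^2 - 5*u - 6) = (u - 3)*(u + 1)*(u + 4)*(u^2 + u - 6) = (u - 3)*(u - 2)*(u + 1)*(u + 4)*(u + 3)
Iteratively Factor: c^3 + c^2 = (c + 1)*(c^2) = c*(c + 1)*(c)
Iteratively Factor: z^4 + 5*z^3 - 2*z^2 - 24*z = (z)*(z^3 + 5*z^2 - 2*z - 24) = z*(z + 3)*(z^2 + 2*z - 8) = z*(z + 3)*(z + 4)*(z - 2)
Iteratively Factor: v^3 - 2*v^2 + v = (v - 1)*(v^2 - v) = (v - 1)^2*(v)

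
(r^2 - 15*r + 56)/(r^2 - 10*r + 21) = (r - 8)/(r - 3)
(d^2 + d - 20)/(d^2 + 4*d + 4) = (d^2 + d - 20)/(d^2 + 4*d + 4)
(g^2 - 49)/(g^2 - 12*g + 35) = (g + 7)/(g - 5)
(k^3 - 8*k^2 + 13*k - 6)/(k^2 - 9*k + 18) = (k^2 - 2*k + 1)/(k - 3)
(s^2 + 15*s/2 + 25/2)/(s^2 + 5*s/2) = (s + 5)/s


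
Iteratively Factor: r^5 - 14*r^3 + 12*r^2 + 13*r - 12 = (r + 4)*(r^4 - 4*r^3 + 2*r^2 + 4*r - 3) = (r - 3)*(r + 4)*(r^3 - r^2 - r + 1) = (r - 3)*(r - 1)*(r + 4)*(r^2 - 1) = (r - 3)*(r - 1)*(r + 1)*(r + 4)*(r - 1)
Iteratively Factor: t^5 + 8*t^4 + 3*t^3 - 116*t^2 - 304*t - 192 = (t - 4)*(t^4 + 12*t^3 + 51*t^2 + 88*t + 48) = (t - 4)*(t + 4)*(t^3 + 8*t^2 + 19*t + 12) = (t - 4)*(t + 4)^2*(t^2 + 4*t + 3) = (t - 4)*(t + 1)*(t + 4)^2*(t + 3)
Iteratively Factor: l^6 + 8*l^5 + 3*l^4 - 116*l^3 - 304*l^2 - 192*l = (l + 4)*(l^5 + 4*l^4 - 13*l^3 - 64*l^2 - 48*l) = l*(l + 4)*(l^4 + 4*l^3 - 13*l^2 - 64*l - 48) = l*(l + 1)*(l + 4)*(l^3 + 3*l^2 - 16*l - 48) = l*(l + 1)*(l + 3)*(l + 4)*(l^2 - 16) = l*(l - 4)*(l + 1)*(l + 3)*(l + 4)*(l + 4)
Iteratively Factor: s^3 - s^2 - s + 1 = (s - 1)*(s^2 - 1) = (s - 1)*(s + 1)*(s - 1)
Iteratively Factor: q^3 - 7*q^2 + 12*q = (q)*(q^2 - 7*q + 12) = q*(q - 3)*(q - 4)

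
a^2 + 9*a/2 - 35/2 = (a - 5/2)*(a + 7)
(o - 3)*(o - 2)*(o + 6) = o^3 + o^2 - 24*o + 36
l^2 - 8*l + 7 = (l - 7)*(l - 1)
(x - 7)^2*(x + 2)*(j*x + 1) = j*x^4 - 12*j*x^3 + 21*j*x^2 + 98*j*x + x^3 - 12*x^2 + 21*x + 98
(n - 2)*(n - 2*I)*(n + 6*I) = n^3 - 2*n^2 + 4*I*n^2 + 12*n - 8*I*n - 24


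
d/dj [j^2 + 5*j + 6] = 2*j + 5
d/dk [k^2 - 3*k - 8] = 2*k - 3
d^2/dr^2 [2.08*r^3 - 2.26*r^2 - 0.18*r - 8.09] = 12.48*r - 4.52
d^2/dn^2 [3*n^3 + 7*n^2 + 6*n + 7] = 18*n + 14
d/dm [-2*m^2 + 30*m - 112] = 30 - 4*m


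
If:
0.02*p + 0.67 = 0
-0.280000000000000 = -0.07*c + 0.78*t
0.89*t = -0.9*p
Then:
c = 381.48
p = -33.50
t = 33.88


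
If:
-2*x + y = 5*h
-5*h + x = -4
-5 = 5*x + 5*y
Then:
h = 11/20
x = -5/4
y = 1/4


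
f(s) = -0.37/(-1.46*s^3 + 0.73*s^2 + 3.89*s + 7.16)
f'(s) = -0.37*(4.38*s^2 - 1.46*s - 3.89)/(-1.46*s^3 + 0.73*s^2 + 3.89*s + 7.16)^2 = (-1.6206*s^2 + 0.5402*s + 1.4393)/(-1.46*s^3 + 0.73*s^2 + 3.89*s + 7.16)^2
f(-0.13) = -0.06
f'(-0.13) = 0.03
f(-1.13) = -0.06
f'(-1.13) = -0.04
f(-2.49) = -0.02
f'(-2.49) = -0.02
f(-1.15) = -0.06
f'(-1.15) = -0.04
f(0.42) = -0.04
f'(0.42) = 0.02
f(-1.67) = -0.04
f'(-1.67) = -0.04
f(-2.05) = -0.02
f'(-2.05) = -0.03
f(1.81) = -0.05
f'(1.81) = -0.05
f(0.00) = -0.05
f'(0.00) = 0.03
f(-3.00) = -0.01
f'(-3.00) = -0.01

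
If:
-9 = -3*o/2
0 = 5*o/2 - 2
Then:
No Solution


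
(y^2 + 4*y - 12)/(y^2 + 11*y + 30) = (y - 2)/(y + 5)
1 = 1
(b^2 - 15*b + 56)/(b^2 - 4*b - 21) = (b - 8)/(b + 3)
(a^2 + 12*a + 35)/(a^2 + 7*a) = (a + 5)/a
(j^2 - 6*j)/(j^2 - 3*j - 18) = j/(j + 3)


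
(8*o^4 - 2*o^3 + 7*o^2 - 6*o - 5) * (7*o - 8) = 56*o^5 - 78*o^4 + 65*o^3 - 98*o^2 + 13*o + 40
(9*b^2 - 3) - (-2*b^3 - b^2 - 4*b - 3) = 2*b^3 + 10*b^2 + 4*b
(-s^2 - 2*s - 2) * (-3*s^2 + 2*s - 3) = 3*s^4 + 4*s^3 + 5*s^2 + 2*s + 6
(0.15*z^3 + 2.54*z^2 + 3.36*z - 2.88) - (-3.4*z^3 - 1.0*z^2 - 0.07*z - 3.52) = 3.55*z^3 + 3.54*z^2 + 3.43*z + 0.64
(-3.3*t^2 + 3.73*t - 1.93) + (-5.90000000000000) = -3.3*t^2 + 3.73*t - 7.83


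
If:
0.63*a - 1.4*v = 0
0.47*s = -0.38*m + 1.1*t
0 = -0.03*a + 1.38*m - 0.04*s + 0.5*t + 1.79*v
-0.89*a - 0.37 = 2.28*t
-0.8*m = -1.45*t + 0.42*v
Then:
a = -0.67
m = 0.34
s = -0.04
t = 0.10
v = -0.30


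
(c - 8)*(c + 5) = c^2 - 3*c - 40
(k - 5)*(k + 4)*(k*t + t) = k^3*t - 21*k*t - 20*t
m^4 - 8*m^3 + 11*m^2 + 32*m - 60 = (m - 5)*(m - 3)*(m - 2)*(m + 2)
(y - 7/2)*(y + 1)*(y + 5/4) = y^3 - 5*y^2/4 - 53*y/8 - 35/8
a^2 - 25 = (a - 5)*(a + 5)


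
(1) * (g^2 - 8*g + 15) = g^2 - 8*g + 15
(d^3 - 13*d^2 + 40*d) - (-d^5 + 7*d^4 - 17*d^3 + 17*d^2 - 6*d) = d^5 - 7*d^4 + 18*d^3 - 30*d^2 + 46*d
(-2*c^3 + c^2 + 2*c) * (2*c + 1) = -4*c^4 + 5*c^2 + 2*c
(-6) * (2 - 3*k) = 18*k - 12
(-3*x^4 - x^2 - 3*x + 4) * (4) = -12*x^4 - 4*x^2 - 12*x + 16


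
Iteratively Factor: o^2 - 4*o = (o - 4)*(o)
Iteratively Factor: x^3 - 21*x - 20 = (x + 4)*(x^2 - 4*x - 5) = (x - 5)*(x + 4)*(x + 1)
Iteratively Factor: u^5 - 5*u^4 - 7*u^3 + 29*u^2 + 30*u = (u + 1)*(u^4 - 6*u^3 - u^2 + 30*u) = (u - 3)*(u + 1)*(u^3 - 3*u^2 - 10*u) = (u - 5)*(u - 3)*(u + 1)*(u^2 + 2*u) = u*(u - 5)*(u - 3)*(u + 1)*(u + 2)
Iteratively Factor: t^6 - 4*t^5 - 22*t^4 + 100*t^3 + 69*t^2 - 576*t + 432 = (t + 3)*(t^5 - 7*t^4 - t^3 + 103*t^2 - 240*t + 144) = (t - 3)*(t + 3)*(t^4 - 4*t^3 - 13*t^2 + 64*t - 48) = (t - 3)^2*(t + 3)*(t^3 - t^2 - 16*t + 16) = (t - 4)*(t - 3)^2*(t + 3)*(t^2 + 3*t - 4) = (t - 4)*(t - 3)^2*(t + 3)*(t + 4)*(t - 1)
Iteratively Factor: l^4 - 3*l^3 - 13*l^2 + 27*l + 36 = (l + 1)*(l^3 - 4*l^2 - 9*l + 36) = (l - 4)*(l + 1)*(l^2 - 9) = (l - 4)*(l + 1)*(l + 3)*(l - 3)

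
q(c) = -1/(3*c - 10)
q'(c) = 3/(3*c - 10)^2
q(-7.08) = 0.03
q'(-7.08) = 0.00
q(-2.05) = 0.06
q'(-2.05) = 0.01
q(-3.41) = 0.05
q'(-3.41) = 0.01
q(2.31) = 0.33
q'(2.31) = 0.32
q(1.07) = 0.15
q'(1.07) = 0.07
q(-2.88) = 0.05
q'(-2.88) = 0.01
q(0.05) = 0.10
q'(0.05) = 0.03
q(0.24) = 0.11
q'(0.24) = 0.03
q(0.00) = 0.10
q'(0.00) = 0.03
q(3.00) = 1.00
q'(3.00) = 3.00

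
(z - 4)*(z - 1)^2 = z^3 - 6*z^2 + 9*z - 4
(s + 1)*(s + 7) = s^2 + 8*s + 7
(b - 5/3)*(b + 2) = b^2 + b/3 - 10/3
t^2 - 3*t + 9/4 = (t - 3/2)^2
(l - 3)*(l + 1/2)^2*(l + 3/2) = l^4 - l^3/2 - 23*l^2/4 - 39*l/8 - 9/8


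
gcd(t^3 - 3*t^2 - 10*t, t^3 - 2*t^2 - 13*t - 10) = t^2 - 3*t - 10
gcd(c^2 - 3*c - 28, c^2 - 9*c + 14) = c - 7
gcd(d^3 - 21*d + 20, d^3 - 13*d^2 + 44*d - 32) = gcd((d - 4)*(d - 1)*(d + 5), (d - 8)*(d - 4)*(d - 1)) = d^2 - 5*d + 4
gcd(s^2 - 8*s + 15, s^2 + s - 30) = s - 5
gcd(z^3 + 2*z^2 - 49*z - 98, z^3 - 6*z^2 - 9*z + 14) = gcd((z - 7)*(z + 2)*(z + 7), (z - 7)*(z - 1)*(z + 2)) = z^2 - 5*z - 14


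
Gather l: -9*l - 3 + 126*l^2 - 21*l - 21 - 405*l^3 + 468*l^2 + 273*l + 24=-405*l^3 + 594*l^2 + 243*l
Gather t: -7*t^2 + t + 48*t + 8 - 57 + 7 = -7*t^2 + 49*t - 42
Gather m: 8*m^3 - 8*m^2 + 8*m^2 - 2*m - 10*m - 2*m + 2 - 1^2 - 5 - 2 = 8*m^3 - 14*m - 6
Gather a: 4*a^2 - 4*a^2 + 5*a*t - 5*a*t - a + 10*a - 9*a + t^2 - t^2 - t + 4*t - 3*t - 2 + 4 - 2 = 0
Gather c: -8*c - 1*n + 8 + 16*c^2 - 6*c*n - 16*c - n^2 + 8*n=16*c^2 + c*(-6*n - 24) - n^2 + 7*n + 8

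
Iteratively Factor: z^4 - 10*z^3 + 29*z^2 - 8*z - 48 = (z - 3)*(z^3 - 7*z^2 + 8*z + 16) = (z - 4)*(z - 3)*(z^2 - 3*z - 4) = (z - 4)*(z - 3)*(z + 1)*(z - 4)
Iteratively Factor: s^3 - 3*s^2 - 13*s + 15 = (s - 5)*(s^2 + 2*s - 3) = (s - 5)*(s + 3)*(s - 1)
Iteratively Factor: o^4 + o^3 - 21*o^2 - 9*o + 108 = (o - 3)*(o^3 + 4*o^2 - 9*o - 36) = (o - 3)*(o + 3)*(o^2 + o - 12) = (o - 3)*(o + 3)*(o + 4)*(o - 3)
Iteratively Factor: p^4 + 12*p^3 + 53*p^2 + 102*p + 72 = (p + 4)*(p^3 + 8*p^2 + 21*p + 18) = (p + 3)*(p + 4)*(p^2 + 5*p + 6) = (p + 2)*(p + 3)*(p + 4)*(p + 3)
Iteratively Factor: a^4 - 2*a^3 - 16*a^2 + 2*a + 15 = (a + 3)*(a^3 - 5*a^2 - a + 5) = (a - 5)*(a + 3)*(a^2 - 1) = (a - 5)*(a - 1)*(a + 3)*(a + 1)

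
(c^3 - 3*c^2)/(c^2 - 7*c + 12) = c^2/(c - 4)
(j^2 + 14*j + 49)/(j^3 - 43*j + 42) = (j + 7)/(j^2 - 7*j + 6)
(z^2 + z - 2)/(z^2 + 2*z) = (z - 1)/z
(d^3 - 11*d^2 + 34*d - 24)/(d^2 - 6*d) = d - 5 + 4/d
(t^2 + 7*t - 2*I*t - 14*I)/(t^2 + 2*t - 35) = (t - 2*I)/(t - 5)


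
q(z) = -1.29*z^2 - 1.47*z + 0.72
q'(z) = -2.58*z - 1.47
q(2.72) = -12.82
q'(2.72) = -8.49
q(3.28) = -17.98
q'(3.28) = -9.93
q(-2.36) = -3.00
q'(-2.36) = 4.62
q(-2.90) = -5.87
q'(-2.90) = 6.01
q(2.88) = -14.21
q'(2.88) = -8.90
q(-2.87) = -5.69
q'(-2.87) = 5.93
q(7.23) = -77.34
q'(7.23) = -20.12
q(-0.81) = 1.06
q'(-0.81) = 0.62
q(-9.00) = -90.54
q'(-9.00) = 21.75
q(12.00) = -202.68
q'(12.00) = -32.43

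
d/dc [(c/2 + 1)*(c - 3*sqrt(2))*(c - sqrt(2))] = 3*c^2/2 - 4*sqrt(2)*c + 2*c - 4*sqrt(2) + 3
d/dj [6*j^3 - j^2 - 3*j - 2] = 18*j^2 - 2*j - 3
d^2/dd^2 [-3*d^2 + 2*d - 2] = -6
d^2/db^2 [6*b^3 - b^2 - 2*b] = 36*b - 2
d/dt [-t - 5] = -1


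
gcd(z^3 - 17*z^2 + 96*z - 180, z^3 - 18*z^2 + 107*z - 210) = z^2 - 11*z + 30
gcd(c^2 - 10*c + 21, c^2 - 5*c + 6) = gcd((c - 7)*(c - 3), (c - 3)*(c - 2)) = c - 3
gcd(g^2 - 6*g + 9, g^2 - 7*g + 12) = g - 3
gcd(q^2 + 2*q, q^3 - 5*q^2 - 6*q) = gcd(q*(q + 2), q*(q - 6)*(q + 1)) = q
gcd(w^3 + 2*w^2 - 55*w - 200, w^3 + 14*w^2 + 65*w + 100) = w^2 + 10*w + 25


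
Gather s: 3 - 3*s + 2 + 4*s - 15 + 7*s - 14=8*s - 24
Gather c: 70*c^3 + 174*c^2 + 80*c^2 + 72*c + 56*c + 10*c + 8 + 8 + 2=70*c^3 + 254*c^2 + 138*c + 18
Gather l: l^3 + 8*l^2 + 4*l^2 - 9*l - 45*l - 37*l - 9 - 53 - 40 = l^3 + 12*l^2 - 91*l - 102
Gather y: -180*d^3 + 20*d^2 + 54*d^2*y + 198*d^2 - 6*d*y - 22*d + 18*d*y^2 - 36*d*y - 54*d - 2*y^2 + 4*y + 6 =-180*d^3 + 218*d^2 - 76*d + y^2*(18*d - 2) + y*(54*d^2 - 42*d + 4) + 6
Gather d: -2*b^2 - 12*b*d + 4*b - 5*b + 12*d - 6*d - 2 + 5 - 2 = -2*b^2 - b + d*(6 - 12*b) + 1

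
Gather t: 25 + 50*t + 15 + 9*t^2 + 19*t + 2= 9*t^2 + 69*t + 42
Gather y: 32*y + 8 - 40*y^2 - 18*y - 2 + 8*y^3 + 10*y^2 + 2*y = 8*y^3 - 30*y^2 + 16*y + 6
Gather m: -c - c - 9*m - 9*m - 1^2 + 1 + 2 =-2*c - 18*m + 2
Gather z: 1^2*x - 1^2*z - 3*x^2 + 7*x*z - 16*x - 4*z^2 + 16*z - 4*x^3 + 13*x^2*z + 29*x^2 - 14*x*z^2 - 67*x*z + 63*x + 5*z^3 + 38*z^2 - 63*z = -4*x^3 + 26*x^2 + 48*x + 5*z^3 + z^2*(34 - 14*x) + z*(13*x^2 - 60*x - 48)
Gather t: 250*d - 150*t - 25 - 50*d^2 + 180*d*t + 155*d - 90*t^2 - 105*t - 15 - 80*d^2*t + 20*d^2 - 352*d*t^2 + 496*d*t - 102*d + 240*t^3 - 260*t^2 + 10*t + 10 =-30*d^2 + 303*d + 240*t^3 + t^2*(-352*d - 350) + t*(-80*d^2 + 676*d - 245) - 30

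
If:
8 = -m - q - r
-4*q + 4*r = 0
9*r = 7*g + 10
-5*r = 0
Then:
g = -10/7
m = -8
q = 0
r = 0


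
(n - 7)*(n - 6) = n^2 - 13*n + 42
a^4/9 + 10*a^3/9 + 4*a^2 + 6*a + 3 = (a/3 + 1)^2*(a + 1)*(a + 3)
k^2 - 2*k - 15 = (k - 5)*(k + 3)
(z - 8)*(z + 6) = z^2 - 2*z - 48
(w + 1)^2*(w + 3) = w^3 + 5*w^2 + 7*w + 3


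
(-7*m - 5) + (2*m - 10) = -5*m - 15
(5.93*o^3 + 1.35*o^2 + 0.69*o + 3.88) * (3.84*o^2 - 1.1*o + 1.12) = 22.7712*o^5 - 1.339*o^4 + 7.8062*o^3 + 15.6522*o^2 - 3.4952*o + 4.3456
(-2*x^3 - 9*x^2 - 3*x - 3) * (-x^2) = 2*x^5 + 9*x^4 + 3*x^3 + 3*x^2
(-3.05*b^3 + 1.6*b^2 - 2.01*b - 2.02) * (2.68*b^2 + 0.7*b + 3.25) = -8.174*b^5 + 2.153*b^4 - 14.1793*b^3 - 1.6206*b^2 - 7.9465*b - 6.565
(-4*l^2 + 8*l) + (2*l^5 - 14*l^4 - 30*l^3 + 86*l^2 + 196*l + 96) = 2*l^5 - 14*l^4 - 30*l^3 + 82*l^2 + 204*l + 96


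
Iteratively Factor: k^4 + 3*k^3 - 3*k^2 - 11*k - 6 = (k + 1)*(k^3 + 2*k^2 - 5*k - 6) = (k + 1)^2*(k^2 + k - 6) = (k + 1)^2*(k + 3)*(k - 2)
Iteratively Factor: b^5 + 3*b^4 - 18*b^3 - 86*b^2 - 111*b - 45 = (b + 1)*(b^4 + 2*b^3 - 20*b^2 - 66*b - 45) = (b - 5)*(b + 1)*(b^3 + 7*b^2 + 15*b + 9) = (b - 5)*(b + 1)^2*(b^2 + 6*b + 9) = (b - 5)*(b + 1)^2*(b + 3)*(b + 3)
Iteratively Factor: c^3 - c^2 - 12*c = (c + 3)*(c^2 - 4*c) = (c - 4)*(c + 3)*(c)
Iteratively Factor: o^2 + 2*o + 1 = (o + 1)*(o + 1)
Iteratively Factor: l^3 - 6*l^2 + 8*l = (l - 4)*(l^2 - 2*l) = l*(l - 4)*(l - 2)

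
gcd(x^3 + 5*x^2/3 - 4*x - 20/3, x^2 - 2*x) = x - 2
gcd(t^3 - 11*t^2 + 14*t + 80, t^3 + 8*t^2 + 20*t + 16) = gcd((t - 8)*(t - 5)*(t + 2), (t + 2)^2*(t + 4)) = t + 2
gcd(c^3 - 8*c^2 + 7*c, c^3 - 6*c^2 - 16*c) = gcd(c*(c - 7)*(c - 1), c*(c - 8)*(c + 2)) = c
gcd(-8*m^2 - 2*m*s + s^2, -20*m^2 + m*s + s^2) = -4*m + s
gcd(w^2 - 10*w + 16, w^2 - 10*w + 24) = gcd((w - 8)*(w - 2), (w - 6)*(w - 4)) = 1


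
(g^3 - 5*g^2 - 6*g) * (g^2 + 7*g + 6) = g^5 + 2*g^4 - 35*g^3 - 72*g^2 - 36*g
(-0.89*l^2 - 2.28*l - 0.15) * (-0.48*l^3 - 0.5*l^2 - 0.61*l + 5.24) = 0.4272*l^5 + 1.5394*l^4 + 1.7549*l^3 - 3.1978*l^2 - 11.8557*l - 0.786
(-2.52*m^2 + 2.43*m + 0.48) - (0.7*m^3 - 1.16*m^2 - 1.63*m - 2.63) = -0.7*m^3 - 1.36*m^2 + 4.06*m + 3.11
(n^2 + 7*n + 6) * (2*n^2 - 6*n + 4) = 2*n^4 + 8*n^3 - 26*n^2 - 8*n + 24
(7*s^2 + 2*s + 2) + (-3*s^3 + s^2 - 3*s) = -3*s^3 + 8*s^2 - s + 2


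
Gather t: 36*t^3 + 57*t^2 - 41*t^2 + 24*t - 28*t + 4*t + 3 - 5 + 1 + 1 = 36*t^3 + 16*t^2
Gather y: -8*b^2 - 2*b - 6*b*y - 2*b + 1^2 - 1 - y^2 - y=-8*b^2 - 4*b - y^2 + y*(-6*b - 1)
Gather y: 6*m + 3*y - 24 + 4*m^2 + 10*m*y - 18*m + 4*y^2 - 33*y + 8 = 4*m^2 - 12*m + 4*y^2 + y*(10*m - 30) - 16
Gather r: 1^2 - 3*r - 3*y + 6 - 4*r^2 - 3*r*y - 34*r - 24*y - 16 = -4*r^2 + r*(-3*y - 37) - 27*y - 9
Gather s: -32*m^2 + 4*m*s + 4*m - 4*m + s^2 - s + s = -32*m^2 + 4*m*s + s^2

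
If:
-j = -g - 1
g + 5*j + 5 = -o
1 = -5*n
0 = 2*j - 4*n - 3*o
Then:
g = -41/25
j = -16/25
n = -1/5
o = -4/25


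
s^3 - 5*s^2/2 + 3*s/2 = s*(s - 3/2)*(s - 1)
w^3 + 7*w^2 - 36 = (w - 2)*(w + 3)*(w + 6)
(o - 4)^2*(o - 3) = o^3 - 11*o^2 + 40*o - 48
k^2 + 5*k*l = k*(k + 5*l)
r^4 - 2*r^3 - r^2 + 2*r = r*(r - 2)*(r - 1)*(r + 1)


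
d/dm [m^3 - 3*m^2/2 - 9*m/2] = 3*m^2 - 3*m - 9/2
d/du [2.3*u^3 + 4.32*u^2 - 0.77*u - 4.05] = 6.9*u^2 + 8.64*u - 0.77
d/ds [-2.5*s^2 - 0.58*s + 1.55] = -5.0*s - 0.58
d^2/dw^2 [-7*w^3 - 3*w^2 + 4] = -42*w - 6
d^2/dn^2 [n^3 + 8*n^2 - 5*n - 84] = 6*n + 16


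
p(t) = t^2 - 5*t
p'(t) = 2*t - 5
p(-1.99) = 13.91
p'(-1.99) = -8.98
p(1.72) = -5.64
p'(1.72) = -1.56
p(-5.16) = 52.43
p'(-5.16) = -15.32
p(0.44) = -2.01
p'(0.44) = -4.12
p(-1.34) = 8.50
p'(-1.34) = -7.68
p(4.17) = -3.46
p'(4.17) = 3.34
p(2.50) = -6.25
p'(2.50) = 0.00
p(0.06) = -0.30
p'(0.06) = -4.88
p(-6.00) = 66.00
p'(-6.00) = -17.00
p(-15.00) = 300.00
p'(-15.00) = -35.00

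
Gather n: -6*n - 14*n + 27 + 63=90 - 20*n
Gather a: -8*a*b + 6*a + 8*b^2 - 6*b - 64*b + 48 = a*(6 - 8*b) + 8*b^2 - 70*b + 48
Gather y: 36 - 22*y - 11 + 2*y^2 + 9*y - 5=2*y^2 - 13*y + 20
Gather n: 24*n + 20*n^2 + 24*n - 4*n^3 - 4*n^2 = -4*n^3 + 16*n^2 + 48*n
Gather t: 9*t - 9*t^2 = -9*t^2 + 9*t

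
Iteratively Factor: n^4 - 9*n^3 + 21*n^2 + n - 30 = (n + 1)*(n^3 - 10*n^2 + 31*n - 30) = (n - 2)*(n + 1)*(n^2 - 8*n + 15) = (n - 3)*(n - 2)*(n + 1)*(n - 5)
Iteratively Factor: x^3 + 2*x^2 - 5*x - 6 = (x + 1)*(x^2 + x - 6) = (x - 2)*(x + 1)*(x + 3)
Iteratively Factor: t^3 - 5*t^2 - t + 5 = (t - 5)*(t^2 - 1) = (t - 5)*(t - 1)*(t + 1)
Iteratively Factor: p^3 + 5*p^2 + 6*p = (p)*(p^2 + 5*p + 6) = p*(p + 2)*(p + 3)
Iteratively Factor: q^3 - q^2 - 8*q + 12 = (q + 3)*(q^2 - 4*q + 4) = (q - 2)*(q + 3)*(q - 2)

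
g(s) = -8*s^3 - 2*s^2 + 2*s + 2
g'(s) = -24*s^2 - 4*s + 2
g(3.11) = -251.77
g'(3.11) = -242.57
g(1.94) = -60.06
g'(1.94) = -96.09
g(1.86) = -52.68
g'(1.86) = -88.47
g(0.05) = 2.09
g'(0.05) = 1.74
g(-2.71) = 141.11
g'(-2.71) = -163.42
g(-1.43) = 18.44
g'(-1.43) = -41.36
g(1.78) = -45.89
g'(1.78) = -81.16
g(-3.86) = 424.58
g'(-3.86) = -340.15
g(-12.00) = 13514.00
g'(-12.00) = -3406.00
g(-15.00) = 26522.00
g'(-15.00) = -5338.00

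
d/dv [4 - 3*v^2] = -6*v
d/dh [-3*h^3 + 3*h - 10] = 3 - 9*h^2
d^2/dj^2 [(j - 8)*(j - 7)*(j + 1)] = 6*j - 28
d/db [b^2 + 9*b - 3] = 2*b + 9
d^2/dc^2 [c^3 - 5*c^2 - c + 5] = 6*c - 10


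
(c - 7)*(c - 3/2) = c^2 - 17*c/2 + 21/2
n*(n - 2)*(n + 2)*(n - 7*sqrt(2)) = n^4 - 7*sqrt(2)*n^3 - 4*n^2 + 28*sqrt(2)*n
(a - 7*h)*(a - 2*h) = a^2 - 9*a*h + 14*h^2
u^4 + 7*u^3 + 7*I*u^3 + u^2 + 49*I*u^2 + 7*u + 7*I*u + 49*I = (u + 7)*(u - I)*(u + I)*(u + 7*I)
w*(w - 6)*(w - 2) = w^3 - 8*w^2 + 12*w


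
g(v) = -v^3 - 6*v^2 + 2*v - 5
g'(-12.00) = -286.00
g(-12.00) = 835.00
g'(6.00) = -178.00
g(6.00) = -425.00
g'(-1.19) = 12.03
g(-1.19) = -14.19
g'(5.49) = -154.30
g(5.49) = -340.33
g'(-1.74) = 13.80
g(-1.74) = -21.38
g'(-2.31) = 13.71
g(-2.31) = -29.31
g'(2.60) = -49.48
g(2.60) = -57.94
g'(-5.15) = -15.77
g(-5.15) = -37.84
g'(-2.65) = 12.73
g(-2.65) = -33.83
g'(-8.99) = -132.58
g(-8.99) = 218.67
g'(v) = -3*v^2 - 12*v + 2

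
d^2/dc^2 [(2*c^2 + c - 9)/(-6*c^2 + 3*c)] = 2*(-8*c^3 + 108*c^2 - 54*c + 9)/(3*c^3*(8*c^3 - 12*c^2 + 6*c - 1))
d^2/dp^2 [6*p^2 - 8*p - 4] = 12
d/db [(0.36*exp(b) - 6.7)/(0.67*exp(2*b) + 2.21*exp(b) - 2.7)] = (-0.2412*exp(2*b) + 8.978*exp(b) + 13.835)*exp(b)/(0.4489*exp(4*b) + 2.9614*exp(3*b) + 1.2661*exp(2*b) - 11.934*exp(b) + 7.29)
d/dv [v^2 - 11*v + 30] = 2*v - 11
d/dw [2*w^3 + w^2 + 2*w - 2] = 6*w^2 + 2*w + 2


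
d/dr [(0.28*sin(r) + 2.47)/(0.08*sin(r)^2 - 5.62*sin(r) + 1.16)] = (-0.0224*sin(r)^2 - 0.3952*sin(r) + 14.2062)*cos(r)/(0.0064*sin(r)^4 - 0.8992*sin(r)^3 + 31.77*sin(r)^2 - 13.0384*sin(r) + 1.3456)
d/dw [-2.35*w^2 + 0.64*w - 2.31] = 0.64 - 4.7*w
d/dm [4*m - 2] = 4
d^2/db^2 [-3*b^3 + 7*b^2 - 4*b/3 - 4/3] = 14 - 18*b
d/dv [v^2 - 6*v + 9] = 2*v - 6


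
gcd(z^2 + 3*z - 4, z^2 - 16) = z + 4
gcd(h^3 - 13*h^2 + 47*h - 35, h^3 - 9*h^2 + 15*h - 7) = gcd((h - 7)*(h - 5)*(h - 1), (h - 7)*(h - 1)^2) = h^2 - 8*h + 7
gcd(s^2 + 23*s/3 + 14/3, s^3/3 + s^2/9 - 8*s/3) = 1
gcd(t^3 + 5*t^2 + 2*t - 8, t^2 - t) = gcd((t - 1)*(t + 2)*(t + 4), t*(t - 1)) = t - 1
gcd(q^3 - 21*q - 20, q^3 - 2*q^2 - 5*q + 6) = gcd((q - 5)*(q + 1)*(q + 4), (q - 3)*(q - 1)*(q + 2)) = 1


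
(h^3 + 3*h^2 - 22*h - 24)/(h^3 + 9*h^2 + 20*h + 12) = (h - 4)/(h + 2)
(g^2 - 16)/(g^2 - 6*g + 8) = (g + 4)/(g - 2)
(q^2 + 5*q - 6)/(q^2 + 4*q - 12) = (q - 1)/(q - 2)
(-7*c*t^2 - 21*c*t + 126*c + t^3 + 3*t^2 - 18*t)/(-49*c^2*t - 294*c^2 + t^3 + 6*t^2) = (t - 3)/(7*c + t)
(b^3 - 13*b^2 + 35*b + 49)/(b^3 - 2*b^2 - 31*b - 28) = (b - 7)/(b + 4)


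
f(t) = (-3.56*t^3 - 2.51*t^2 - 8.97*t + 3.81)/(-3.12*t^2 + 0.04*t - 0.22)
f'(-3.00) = 0.75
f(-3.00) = -3.67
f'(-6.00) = 1.05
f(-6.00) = -6.53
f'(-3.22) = 0.80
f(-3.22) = -3.84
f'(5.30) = 1.06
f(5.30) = 7.35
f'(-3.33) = 0.83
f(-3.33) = -3.93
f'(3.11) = 0.94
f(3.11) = 5.13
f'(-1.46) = -0.79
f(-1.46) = -3.27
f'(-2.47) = 0.54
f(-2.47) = -3.32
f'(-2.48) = 0.54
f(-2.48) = -3.33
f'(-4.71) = 0.99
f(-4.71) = -5.20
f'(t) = (6.24*t - 0.04)*(-3.56*t^3 - 2.51*t^2 - 8.97*t + 3.81)/(-3.12*t^2 + 0.04*t - 0.22)^2 + (-10.68*t^2 - 5.02*t - 8.97)/(-3.12*t^2 + 0.04*t - 0.22)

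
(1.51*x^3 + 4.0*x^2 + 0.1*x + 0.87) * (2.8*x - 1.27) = 4.228*x^4 + 9.2823*x^3 - 4.8*x^2 + 2.309*x - 1.1049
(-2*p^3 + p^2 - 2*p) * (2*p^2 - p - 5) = -4*p^5 + 4*p^4 + 5*p^3 - 3*p^2 + 10*p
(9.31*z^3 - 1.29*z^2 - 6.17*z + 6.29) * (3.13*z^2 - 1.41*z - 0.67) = 29.1403*z^5 - 17.1648*z^4 - 23.7309*z^3 + 29.2517*z^2 - 4.735*z - 4.2143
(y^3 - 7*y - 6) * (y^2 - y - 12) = y^5 - y^4 - 19*y^3 + y^2 + 90*y + 72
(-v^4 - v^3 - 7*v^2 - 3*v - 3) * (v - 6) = -v^5 + 5*v^4 - v^3 + 39*v^2 + 15*v + 18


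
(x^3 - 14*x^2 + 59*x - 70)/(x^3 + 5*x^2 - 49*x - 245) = (x^2 - 7*x + 10)/(x^2 + 12*x + 35)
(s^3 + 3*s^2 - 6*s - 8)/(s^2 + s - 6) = (s^2 + 5*s + 4)/(s + 3)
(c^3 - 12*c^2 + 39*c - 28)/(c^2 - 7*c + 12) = (c^2 - 8*c + 7)/(c - 3)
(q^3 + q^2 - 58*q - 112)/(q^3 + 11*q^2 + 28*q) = (q^2 - 6*q - 16)/(q*(q + 4))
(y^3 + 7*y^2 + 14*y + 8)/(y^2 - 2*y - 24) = (y^2 + 3*y + 2)/(y - 6)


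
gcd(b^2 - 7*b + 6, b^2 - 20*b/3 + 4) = b - 6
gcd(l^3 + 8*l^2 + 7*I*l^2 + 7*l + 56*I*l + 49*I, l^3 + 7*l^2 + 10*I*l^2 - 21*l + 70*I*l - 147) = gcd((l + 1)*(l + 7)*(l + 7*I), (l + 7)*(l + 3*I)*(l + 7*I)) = l^2 + l*(7 + 7*I) + 49*I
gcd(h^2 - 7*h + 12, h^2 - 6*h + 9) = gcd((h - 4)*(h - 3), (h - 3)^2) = h - 3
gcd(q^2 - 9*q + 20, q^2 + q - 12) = 1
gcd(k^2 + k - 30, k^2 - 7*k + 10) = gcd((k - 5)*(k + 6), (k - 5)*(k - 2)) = k - 5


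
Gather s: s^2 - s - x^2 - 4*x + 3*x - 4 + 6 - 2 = s^2 - s - x^2 - x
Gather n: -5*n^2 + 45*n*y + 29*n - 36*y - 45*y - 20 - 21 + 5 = -5*n^2 + n*(45*y + 29) - 81*y - 36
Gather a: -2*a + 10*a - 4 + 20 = 8*a + 16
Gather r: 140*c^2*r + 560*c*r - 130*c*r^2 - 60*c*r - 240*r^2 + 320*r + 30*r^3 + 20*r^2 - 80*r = 30*r^3 + r^2*(-130*c - 220) + r*(140*c^2 + 500*c + 240)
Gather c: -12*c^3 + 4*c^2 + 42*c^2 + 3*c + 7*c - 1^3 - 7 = -12*c^3 + 46*c^2 + 10*c - 8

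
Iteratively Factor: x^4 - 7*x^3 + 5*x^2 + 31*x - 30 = (x - 3)*(x^3 - 4*x^2 - 7*x + 10) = (x - 3)*(x - 1)*(x^2 - 3*x - 10) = (x - 5)*(x - 3)*(x - 1)*(x + 2)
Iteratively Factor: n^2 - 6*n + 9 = (n - 3)*(n - 3)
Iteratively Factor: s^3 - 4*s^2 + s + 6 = (s + 1)*(s^2 - 5*s + 6) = (s - 2)*(s + 1)*(s - 3)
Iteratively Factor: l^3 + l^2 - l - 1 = (l - 1)*(l^2 + 2*l + 1) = (l - 1)*(l + 1)*(l + 1)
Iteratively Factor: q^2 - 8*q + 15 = (q - 3)*(q - 5)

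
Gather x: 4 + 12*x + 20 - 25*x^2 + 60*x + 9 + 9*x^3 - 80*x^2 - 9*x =9*x^3 - 105*x^2 + 63*x + 33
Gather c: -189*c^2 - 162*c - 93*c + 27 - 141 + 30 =-189*c^2 - 255*c - 84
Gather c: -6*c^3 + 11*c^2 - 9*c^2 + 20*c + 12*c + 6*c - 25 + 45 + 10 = -6*c^3 + 2*c^2 + 38*c + 30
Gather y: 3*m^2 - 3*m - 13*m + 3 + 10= 3*m^2 - 16*m + 13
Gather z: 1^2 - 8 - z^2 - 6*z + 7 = -z^2 - 6*z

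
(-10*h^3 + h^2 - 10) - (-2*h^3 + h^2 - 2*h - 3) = -8*h^3 + 2*h - 7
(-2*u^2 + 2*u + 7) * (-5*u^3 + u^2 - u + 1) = 10*u^5 - 12*u^4 - 31*u^3 + 3*u^2 - 5*u + 7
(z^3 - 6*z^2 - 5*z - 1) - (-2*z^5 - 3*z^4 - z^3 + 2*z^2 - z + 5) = 2*z^5 + 3*z^4 + 2*z^3 - 8*z^2 - 4*z - 6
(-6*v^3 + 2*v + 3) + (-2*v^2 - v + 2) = -6*v^3 - 2*v^2 + v + 5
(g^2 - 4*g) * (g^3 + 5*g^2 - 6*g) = g^5 + g^4 - 26*g^3 + 24*g^2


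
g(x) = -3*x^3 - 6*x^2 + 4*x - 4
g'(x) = -9*x^2 - 12*x + 4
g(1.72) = -30.14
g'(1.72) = -43.27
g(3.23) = -154.77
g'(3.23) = -128.66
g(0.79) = -6.06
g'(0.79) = -11.10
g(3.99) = -274.12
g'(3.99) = -187.16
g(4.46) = -371.66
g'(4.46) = -228.54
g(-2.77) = 2.64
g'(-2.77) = -31.82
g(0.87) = -7.04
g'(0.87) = -13.25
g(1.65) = -27.21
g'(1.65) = -40.30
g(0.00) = -4.00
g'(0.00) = 4.00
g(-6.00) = 404.00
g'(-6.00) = -248.00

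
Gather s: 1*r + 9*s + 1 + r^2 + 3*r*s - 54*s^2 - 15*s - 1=r^2 + r - 54*s^2 + s*(3*r - 6)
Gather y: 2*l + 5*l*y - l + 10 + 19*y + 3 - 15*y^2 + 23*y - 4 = l - 15*y^2 + y*(5*l + 42) + 9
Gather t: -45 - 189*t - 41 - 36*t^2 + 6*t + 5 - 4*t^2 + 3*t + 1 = -40*t^2 - 180*t - 80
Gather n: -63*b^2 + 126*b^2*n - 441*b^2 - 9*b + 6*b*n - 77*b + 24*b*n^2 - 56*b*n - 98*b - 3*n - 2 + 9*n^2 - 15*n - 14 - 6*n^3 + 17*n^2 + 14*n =-504*b^2 - 184*b - 6*n^3 + n^2*(24*b + 26) + n*(126*b^2 - 50*b - 4) - 16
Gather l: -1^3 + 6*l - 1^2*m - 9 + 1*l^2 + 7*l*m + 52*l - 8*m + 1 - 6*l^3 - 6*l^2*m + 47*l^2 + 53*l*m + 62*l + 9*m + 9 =-6*l^3 + l^2*(48 - 6*m) + l*(60*m + 120)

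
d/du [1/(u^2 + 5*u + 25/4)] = 16*(-2*u - 5)/(4*u^2 + 20*u + 25)^2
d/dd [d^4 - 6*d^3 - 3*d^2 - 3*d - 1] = 4*d^3 - 18*d^2 - 6*d - 3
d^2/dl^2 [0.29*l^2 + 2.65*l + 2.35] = 0.580000000000000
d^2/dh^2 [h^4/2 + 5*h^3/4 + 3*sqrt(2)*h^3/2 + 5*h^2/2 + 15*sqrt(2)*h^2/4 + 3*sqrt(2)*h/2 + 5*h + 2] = 6*h^2 + 15*h/2 + 9*sqrt(2)*h + 5 + 15*sqrt(2)/2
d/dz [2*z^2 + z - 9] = 4*z + 1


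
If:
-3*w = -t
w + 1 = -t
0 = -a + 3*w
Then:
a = -3/4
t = -3/4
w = -1/4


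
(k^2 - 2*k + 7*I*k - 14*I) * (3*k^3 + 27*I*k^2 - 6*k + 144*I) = 3*k^5 - 6*k^4 + 48*I*k^4 - 195*k^3 - 96*I*k^3 + 390*k^2 + 102*I*k^2 - 1008*k - 204*I*k + 2016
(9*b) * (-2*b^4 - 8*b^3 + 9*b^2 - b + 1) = -18*b^5 - 72*b^4 + 81*b^3 - 9*b^2 + 9*b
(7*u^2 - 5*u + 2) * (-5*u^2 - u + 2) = -35*u^4 + 18*u^3 + 9*u^2 - 12*u + 4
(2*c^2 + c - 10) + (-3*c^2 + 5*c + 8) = -c^2 + 6*c - 2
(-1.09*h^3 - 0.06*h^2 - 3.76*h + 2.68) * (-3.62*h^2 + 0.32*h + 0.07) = 3.9458*h^5 - 0.1316*h^4 + 13.5157*h^3 - 10.909*h^2 + 0.5944*h + 0.1876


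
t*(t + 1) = t^2 + t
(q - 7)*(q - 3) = q^2 - 10*q + 21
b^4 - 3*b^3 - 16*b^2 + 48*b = b*(b - 4)*(b - 3)*(b + 4)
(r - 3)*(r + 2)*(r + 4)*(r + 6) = r^4 + 9*r^3 + 8*r^2 - 84*r - 144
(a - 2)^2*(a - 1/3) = a^3 - 13*a^2/3 + 16*a/3 - 4/3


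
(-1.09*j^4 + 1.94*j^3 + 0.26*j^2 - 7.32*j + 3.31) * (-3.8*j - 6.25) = 4.142*j^5 - 0.559499999999999*j^4 - 13.113*j^3 + 26.191*j^2 + 33.172*j - 20.6875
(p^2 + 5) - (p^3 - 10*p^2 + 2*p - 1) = -p^3 + 11*p^2 - 2*p + 6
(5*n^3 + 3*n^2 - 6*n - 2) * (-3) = -15*n^3 - 9*n^2 + 18*n + 6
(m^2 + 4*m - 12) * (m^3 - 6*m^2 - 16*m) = m^5 - 2*m^4 - 52*m^3 + 8*m^2 + 192*m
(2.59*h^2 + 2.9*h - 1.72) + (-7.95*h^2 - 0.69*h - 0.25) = -5.36*h^2 + 2.21*h - 1.97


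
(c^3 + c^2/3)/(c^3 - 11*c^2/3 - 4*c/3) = c/(c - 4)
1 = 1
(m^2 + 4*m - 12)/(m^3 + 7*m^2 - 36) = 1/(m + 3)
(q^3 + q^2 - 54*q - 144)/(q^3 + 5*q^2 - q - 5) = (q^3 + q^2 - 54*q - 144)/(q^3 + 5*q^2 - q - 5)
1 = 1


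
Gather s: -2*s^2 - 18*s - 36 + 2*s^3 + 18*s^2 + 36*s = 2*s^3 + 16*s^2 + 18*s - 36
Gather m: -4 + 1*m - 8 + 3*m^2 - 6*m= 3*m^2 - 5*m - 12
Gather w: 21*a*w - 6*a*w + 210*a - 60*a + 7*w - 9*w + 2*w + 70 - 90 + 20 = 15*a*w + 150*a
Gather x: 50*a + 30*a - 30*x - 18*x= 80*a - 48*x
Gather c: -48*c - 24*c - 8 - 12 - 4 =-72*c - 24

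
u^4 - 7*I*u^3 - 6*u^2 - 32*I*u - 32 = (u - 4*I)^2*(u - I)*(u + 2*I)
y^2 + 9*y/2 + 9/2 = (y + 3/2)*(y + 3)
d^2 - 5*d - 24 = (d - 8)*(d + 3)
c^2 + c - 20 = (c - 4)*(c + 5)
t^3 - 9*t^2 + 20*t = t*(t - 5)*(t - 4)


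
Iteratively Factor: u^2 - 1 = (u - 1)*(u + 1)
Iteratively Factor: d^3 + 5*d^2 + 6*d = (d)*(d^2 + 5*d + 6) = d*(d + 3)*(d + 2)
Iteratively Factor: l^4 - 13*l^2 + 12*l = (l - 3)*(l^3 + 3*l^2 - 4*l) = l*(l - 3)*(l^2 + 3*l - 4) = l*(l - 3)*(l + 4)*(l - 1)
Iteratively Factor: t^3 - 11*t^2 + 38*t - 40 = (t - 4)*(t^2 - 7*t + 10) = (t - 5)*(t - 4)*(t - 2)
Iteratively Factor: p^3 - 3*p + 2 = (p + 2)*(p^2 - 2*p + 1) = (p - 1)*(p + 2)*(p - 1)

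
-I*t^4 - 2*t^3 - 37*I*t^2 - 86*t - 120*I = (t - 5*I)*(t - 4*I)*(t + 6*I)*(-I*t + 1)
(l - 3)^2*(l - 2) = l^3 - 8*l^2 + 21*l - 18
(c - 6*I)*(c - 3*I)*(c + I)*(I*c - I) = I*c^4 + 8*c^3 - I*c^3 - 8*c^2 - 9*I*c^2 + 18*c + 9*I*c - 18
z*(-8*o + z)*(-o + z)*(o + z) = 8*o^3*z - o^2*z^2 - 8*o*z^3 + z^4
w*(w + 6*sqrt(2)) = w^2 + 6*sqrt(2)*w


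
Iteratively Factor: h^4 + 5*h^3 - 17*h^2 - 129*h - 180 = (h + 3)*(h^3 + 2*h^2 - 23*h - 60) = (h - 5)*(h + 3)*(h^2 + 7*h + 12) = (h - 5)*(h + 3)*(h + 4)*(h + 3)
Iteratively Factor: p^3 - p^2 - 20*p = (p - 5)*(p^2 + 4*p) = p*(p - 5)*(p + 4)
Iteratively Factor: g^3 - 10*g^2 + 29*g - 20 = (g - 1)*(g^2 - 9*g + 20) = (g - 4)*(g - 1)*(g - 5)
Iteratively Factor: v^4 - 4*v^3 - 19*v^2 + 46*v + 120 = (v - 5)*(v^3 + v^2 - 14*v - 24) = (v - 5)*(v + 3)*(v^2 - 2*v - 8) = (v - 5)*(v + 2)*(v + 3)*(v - 4)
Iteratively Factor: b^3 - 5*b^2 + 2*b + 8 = (b + 1)*(b^2 - 6*b + 8) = (b - 4)*(b + 1)*(b - 2)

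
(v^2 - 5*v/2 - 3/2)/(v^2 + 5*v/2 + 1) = (v - 3)/(v + 2)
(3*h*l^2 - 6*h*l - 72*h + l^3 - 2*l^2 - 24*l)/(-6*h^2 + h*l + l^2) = (-l^2 + 2*l + 24)/(2*h - l)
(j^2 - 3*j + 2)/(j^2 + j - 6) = (j - 1)/(j + 3)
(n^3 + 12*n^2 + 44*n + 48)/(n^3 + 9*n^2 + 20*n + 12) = (n + 4)/(n + 1)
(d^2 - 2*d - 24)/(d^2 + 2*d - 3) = (d^2 - 2*d - 24)/(d^2 + 2*d - 3)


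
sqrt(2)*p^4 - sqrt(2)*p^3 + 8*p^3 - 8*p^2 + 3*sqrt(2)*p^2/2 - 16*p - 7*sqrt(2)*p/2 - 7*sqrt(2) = (p - 2)*(p + sqrt(2)/2)*(p + 7*sqrt(2)/2)*(sqrt(2)*p + sqrt(2))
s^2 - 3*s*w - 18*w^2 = (s - 6*w)*(s + 3*w)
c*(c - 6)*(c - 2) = c^3 - 8*c^2 + 12*c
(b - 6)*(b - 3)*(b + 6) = b^3 - 3*b^2 - 36*b + 108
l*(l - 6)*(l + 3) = l^3 - 3*l^2 - 18*l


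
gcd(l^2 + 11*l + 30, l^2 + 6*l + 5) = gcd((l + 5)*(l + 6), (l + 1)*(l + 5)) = l + 5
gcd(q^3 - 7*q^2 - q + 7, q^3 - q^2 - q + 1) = q^2 - 1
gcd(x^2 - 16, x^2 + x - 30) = 1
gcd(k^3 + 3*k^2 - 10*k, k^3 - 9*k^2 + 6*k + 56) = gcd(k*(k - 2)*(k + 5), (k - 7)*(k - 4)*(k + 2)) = 1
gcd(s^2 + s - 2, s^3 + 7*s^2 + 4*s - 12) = s^2 + s - 2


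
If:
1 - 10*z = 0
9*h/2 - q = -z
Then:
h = 2*q/9 - 1/45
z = 1/10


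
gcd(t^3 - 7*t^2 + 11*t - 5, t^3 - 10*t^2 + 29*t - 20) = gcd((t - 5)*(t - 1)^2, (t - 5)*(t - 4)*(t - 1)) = t^2 - 6*t + 5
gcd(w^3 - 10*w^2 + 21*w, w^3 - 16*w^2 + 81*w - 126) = w^2 - 10*w + 21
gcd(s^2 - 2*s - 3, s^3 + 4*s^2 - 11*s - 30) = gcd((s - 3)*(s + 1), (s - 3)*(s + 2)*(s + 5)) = s - 3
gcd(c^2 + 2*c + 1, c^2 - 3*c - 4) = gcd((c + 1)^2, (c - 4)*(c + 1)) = c + 1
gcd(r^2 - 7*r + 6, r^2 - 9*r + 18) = r - 6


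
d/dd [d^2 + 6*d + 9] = 2*d + 6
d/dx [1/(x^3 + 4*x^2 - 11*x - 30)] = (-3*x^2 - 8*x + 11)/(x^3 + 4*x^2 - 11*x - 30)^2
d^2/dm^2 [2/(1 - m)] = -4/(m - 1)^3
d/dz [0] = 0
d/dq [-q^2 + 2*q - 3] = 2 - 2*q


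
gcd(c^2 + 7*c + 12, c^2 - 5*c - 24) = c + 3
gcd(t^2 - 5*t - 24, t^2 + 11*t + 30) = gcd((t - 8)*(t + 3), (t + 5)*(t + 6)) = 1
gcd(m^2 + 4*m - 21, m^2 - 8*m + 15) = m - 3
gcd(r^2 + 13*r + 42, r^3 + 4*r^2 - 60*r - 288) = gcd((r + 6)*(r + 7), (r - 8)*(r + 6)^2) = r + 6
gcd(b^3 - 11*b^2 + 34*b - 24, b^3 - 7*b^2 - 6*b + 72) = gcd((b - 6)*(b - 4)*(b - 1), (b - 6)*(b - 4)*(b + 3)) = b^2 - 10*b + 24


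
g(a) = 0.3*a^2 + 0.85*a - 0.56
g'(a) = 0.6*a + 0.85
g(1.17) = 0.85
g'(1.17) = 1.55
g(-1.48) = -1.16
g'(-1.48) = -0.04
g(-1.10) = -1.13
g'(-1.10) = 0.19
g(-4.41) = 1.53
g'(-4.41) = -1.80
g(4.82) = 10.51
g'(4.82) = 3.74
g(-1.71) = -1.14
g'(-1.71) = -0.18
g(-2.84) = -0.55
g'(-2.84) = -0.85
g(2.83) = 4.25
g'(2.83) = 2.55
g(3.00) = 4.69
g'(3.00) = 2.65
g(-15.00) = 54.19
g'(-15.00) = -8.15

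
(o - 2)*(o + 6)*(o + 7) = o^3 + 11*o^2 + 16*o - 84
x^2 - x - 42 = (x - 7)*(x + 6)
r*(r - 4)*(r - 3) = r^3 - 7*r^2 + 12*r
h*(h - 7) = h^2 - 7*h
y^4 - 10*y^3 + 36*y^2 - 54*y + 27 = (y - 3)^3*(y - 1)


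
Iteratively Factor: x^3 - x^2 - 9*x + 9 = (x - 1)*(x^2 - 9) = (x - 1)*(x + 3)*(x - 3)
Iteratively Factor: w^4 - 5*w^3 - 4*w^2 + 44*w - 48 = (w - 2)*(w^3 - 3*w^2 - 10*w + 24) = (w - 2)^2*(w^2 - w - 12) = (w - 4)*(w - 2)^2*(w + 3)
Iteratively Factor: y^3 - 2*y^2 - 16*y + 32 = (y - 4)*(y^2 + 2*y - 8) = (y - 4)*(y + 4)*(y - 2)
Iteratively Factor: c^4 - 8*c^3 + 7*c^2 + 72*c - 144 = (c - 4)*(c^3 - 4*c^2 - 9*c + 36) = (c - 4)^2*(c^2 - 9) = (c - 4)^2*(c + 3)*(c - 3)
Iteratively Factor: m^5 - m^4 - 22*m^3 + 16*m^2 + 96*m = (m - 4)*(m^4 + 3*m^3 - 10*m^2 - 24*m) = (m - 4)*(m + 4)*(m^3 - m^2 - 6*m) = m*(m - 4)*(m + 4)*(m^2 - m - 6) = m*(m - 4)*(m + 2)*(m + 4)*(m - 3)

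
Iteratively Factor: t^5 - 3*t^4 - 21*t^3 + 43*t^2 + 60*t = (t - 3)*(t^4 - 21*t^2 - 20*t) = t*(t - 3)*(t^3 - 21*t - 20) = t*(t - 5)*(t - 3)*(t^2 + 5*t + 4) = t*(t - 5)*(t - 3)*(t + 4)*(t + 1)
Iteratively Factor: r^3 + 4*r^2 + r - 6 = (r - 1)*(r^2 + 5*r + 6) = (r - 1)*(r + 2)*(r + 3)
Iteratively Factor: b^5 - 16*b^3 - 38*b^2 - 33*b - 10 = (b + 2)*(b^4 - 2*b^3 - 12*b^2 - 14*b - 5) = (b + 1)*(b + 2)*(b^3 - 3*b^2 - 9*b - 5) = (b - 5)*(b + 1)*(b + 2)*(b^2 + 2*b + 1) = (b - 5)*(b + 1)^2*(b + 2)*(b + 1)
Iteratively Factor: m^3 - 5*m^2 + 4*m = (m)*(m^2 - 5*m + 4) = m*(m - 1)*(m - 4)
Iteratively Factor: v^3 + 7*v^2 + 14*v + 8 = (v + 2)*(v^2 + 5*v + 4) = (v + 2)*(v + 4)*(v + 1)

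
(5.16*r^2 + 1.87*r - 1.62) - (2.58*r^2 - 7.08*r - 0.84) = 2.58*r^2 + 8.95*r - 0.78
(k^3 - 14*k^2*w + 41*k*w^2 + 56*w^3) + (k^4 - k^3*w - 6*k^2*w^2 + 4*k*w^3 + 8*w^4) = k^4 - k^3*w + k^3 - 6*k^2*w^2 - 14*k^2*w + 4*k*w^3 + 41*k*w^2 + 8*w^4 + 56*w^3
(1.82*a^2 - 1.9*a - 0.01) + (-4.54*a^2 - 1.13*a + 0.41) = -2.72*a^2 - 3.03*a + 0.4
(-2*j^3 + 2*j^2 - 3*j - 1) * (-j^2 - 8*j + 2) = 2*j^5 + 14*j^4 - 17*j^3 + 29*j^2 + 2*j - 2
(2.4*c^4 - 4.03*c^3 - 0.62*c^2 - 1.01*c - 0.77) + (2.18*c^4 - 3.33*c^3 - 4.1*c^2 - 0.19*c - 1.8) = 4.58*c^4 - 7.36*c^3 - 4.72*c^2 - 1.2*c - 2.57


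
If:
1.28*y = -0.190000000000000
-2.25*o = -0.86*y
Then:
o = -0.06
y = -0.15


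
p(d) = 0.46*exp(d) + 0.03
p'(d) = 0.46*exp(d)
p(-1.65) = 0.12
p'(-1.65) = 0.09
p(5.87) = 162.98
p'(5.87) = 162.95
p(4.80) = 55.92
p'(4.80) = 55.89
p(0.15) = 0.56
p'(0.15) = 0.53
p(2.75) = 7.23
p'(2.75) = 7.20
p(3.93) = 23.45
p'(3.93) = 23.42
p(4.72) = 51.63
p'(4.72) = 51.60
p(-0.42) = 0.33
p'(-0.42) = 0.30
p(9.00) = 3727.45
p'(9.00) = 3727.42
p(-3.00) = 0.05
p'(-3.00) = 0.02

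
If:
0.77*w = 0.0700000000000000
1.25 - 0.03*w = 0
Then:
No Solution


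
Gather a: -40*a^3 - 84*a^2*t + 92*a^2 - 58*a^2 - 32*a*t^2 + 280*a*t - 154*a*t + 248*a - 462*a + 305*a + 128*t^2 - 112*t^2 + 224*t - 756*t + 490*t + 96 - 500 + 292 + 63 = -40*a^3 + a^2*(34 - 84*t) + a*(-32*t^2 + 126*t + 91) + 16*t^2 - 42*t - 49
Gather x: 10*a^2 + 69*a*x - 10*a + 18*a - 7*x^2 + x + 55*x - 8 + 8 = 10*a^2 + 8*a - 7*x^2 + x*(69*a + 56)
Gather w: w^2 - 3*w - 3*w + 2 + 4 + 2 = w^2 - 6*w + 8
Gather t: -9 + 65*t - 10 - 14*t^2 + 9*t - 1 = -14*t^2 + 74*t - 20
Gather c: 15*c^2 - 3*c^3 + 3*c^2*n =-3*c^3 + c^2*(3*n + 15)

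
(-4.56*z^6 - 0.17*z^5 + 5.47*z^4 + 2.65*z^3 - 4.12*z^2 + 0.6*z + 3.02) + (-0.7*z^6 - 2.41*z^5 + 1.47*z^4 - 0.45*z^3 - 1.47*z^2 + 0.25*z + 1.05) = -5.26*z^6 - 2.58*z^5 + 6.94*z^4 + 2.2*z^3 - 5.59*z^2 + 0.85*z + 4.07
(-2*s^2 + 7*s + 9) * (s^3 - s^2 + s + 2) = -2*s^5 + 9*s^4 - 6*s^2 + 23*s + 18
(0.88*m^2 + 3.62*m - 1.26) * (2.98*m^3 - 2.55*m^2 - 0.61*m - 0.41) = 2.6224*m^5 + 8.5436*m^4 - 13.5226*m^3 + 0.643999999999999*m^2 - 0.7156*m + 0.5166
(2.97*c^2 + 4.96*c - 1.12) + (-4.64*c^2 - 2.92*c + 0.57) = -1.67*c^2 + 2.04*c - 0.55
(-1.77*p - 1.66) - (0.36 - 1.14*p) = -0.63*p - 2.02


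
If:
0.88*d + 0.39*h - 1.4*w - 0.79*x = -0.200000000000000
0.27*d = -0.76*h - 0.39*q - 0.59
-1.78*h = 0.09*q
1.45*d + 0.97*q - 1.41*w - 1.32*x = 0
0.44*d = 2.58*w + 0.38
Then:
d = -3.41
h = -0.05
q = 0.94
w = -0.73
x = -2.28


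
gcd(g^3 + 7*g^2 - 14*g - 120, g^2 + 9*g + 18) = g + 6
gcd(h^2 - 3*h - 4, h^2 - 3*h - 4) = h^2 - 3*h - 4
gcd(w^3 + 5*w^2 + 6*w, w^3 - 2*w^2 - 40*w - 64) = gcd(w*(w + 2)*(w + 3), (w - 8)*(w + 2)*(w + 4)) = w + 2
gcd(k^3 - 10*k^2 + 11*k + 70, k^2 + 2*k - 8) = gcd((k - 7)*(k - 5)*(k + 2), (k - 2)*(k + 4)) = 1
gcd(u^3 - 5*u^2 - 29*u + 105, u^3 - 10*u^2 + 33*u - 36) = u - 3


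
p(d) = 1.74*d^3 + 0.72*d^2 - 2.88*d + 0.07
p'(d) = 5.22*d^2 + 1.44*d - 2.88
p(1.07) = -0.06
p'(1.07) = 4.64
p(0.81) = -0.87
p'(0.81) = 1.71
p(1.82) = 7.70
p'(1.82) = 17.03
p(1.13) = 0.25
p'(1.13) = 5.41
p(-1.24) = 1.43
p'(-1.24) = 3.36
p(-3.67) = -65.67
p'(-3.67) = 62.14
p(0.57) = -1.02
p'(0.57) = -0.36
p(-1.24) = 1.43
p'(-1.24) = 3.36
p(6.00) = 384.55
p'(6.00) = 193.68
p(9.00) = 1300.93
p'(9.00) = 432.90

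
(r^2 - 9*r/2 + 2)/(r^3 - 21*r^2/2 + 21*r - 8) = (r - 4)/(r^2 - 10*r + 16)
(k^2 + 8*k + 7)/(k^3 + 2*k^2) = (k^2 + 8*k + 7)/(k^2*(k + 2))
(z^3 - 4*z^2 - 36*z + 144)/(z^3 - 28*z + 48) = (z - 6)/(z - 2)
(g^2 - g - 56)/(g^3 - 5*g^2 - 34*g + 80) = (g + 7)/(g^2 + 3*g - 10)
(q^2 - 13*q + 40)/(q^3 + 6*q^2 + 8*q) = (q^2 - 13*q + 40)/(q*(q^2 + 6*q + 8))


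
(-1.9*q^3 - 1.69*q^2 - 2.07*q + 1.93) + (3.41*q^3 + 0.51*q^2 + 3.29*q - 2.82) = 1.51*q^3 - 1.18*q^2 + 1.22*q - 0.89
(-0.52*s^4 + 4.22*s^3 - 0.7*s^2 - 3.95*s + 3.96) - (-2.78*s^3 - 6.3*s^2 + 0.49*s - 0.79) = -0.52*s^4 + 7.0*s^3 + 5.6*s^2 - 4.44*s + 4.75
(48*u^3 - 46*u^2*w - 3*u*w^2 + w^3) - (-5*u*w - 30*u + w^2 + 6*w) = 48*u^3 - 46*u^2*w - 3*u*w^2 + 5*u*w + 30*u + w^3 - w^2 - 6*w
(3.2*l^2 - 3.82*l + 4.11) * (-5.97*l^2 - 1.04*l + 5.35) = -19.104*l^4 + 19.4774*l^3 - 3.4439*l^2 - 24.7114*l + 21.9885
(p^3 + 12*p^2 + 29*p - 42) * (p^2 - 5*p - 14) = p^5 + 7*p^4 - 45*p^3 - 355*p^2 - 196*p + 588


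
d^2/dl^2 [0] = 0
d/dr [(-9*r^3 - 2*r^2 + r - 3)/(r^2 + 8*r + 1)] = (-9*r^4 - 144*r^3 - 44*r^2 + 2*r + 25)/(r^4 + 16*r^3 + 66*r^2 + 16*r + 1)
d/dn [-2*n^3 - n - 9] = -6*n^2 - 1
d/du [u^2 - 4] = 2*u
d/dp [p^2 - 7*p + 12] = 2*p - 7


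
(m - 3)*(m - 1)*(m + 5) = m^3 + m^2 - 17*m + 15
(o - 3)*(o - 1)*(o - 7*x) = o^3 - 7*o^2*x - 4*o^2 + 28*o*x + 3*o - 21*x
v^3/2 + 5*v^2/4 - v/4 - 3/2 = (v/2 + 1)*(v - 1)*(v + 3/2)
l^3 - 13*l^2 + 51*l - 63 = (l - 7)*(l - 3)^2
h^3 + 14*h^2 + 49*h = h*(h + 7)^2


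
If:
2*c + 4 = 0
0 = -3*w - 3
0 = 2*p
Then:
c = -2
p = 0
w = -1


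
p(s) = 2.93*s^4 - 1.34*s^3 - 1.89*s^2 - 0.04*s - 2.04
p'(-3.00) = -341.32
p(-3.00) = 254.58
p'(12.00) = 19627.88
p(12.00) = 58166.28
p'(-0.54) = -1.02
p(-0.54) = -2.11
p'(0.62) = -1.14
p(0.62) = -2.68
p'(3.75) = 547.30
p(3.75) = 479.99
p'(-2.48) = -194.16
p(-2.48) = 117.71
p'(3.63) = 493.86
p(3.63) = 417.55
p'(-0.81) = -5.84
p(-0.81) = -1.27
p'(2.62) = 173.24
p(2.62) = 98.84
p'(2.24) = 103.05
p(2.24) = 47.09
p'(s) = 11.72*s^3 - 4.02*s^2 - 3.78*s - 0.04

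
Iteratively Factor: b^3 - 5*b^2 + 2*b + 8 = (b - 4)*(b^2 - b - 2) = (b - 4)*(b + 1)*(b - 2)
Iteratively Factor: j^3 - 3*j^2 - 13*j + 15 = (j + 3)*(j^2 - 6*j + 5) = (j - 1)*(j + 3)*(j - 5)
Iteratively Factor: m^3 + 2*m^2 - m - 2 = (m + 1)*(m^2 + m - 2) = (m + 1)*(m + 2)*(m - 1)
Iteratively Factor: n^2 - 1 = (n + 1)*(n - 1)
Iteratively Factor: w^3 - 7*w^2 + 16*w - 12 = (w - 2)*(w^2 - 5*w + 6) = (w - 3)*(w - 2)*(w - 2)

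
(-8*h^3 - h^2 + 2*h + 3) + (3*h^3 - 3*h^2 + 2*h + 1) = -5*h^3 - 4*h^2 + 4*h + 4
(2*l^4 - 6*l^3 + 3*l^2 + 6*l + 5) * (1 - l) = -2*l^5 + 8*l^4 - 9*l^3 - 3*l^2 + l + 5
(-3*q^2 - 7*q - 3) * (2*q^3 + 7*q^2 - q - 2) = -6*q^5 - 35*q^4 - 52*q^3 - 8*q^2 + 17*q + 6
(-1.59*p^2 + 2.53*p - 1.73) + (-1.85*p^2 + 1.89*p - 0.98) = -3.44*p^2 + 4.42*p - 2.71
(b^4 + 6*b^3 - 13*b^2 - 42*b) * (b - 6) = b^5 - 49*b^3 + 36*b^2 + 252*b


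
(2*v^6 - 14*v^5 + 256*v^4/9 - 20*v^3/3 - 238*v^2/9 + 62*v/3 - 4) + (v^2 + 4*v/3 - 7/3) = 2*v^6 - 14*v^5 + 256*v^4/9 - 20*v^3/3 - 229*v^2/9 + 22*v - 19/3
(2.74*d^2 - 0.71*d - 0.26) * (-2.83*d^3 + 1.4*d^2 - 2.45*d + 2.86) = -7.7542*d^5 + 5.8453*d^4 - 6.9712*d^3 + 9.2119*d^2 - 1.3936*d - 0.7436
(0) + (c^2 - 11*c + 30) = c^2 - 11*c + 30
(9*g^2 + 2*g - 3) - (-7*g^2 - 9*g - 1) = 16*g^2 + 11*g - 2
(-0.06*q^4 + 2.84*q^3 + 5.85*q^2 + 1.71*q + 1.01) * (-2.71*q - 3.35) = 0.1626*q^5 - 7.4954*q^4 - 25.3675*q^3 - 24.2316*q^2 - 8.4656*q - 3.3835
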